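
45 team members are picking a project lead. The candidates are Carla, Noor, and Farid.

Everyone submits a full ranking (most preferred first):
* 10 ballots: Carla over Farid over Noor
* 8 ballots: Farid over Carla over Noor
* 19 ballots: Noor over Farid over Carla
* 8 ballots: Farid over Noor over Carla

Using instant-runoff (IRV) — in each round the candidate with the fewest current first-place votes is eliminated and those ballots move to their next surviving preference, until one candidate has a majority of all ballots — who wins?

Farid

Round 1: Carla 10, Noor 19, Farid 16. Carla eliminated.
Round 2: Noor 19, Farid 26. Farid has a majority (≥23).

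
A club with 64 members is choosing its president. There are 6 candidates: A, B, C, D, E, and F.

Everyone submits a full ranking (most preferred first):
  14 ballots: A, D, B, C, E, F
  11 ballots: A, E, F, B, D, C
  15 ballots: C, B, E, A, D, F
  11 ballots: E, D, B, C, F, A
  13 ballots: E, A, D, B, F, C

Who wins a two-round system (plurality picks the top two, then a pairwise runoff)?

Round 1 first-place votes: A 25, B 0, C 15, D 0, E 24, F 0. A and E advance.
Runoff: A is ranked above E on 25 ballots, E above A on 39.

E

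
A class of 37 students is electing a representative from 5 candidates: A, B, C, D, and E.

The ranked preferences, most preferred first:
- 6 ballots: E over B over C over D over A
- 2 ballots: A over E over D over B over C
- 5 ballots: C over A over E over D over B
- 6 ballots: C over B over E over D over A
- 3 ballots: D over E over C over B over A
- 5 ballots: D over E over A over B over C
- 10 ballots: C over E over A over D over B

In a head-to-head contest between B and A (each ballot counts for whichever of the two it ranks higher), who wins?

A

B is ranked above A on 15 ballots; A above B on 22.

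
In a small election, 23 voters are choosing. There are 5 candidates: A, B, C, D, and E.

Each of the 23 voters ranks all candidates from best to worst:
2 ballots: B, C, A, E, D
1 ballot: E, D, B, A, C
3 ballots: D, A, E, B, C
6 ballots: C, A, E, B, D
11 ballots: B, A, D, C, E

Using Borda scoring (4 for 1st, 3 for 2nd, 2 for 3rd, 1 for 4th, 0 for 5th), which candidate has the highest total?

A: 2×2 + 1×1 + 3×3 + 6×3 + 11×3 = 65
B: 2×4 + 1×2 + 3×1 + 6×1 + 11×4 = 63
C: 2×3 + 1×0 + 3×0 + 6×4 + 11×1 = 41
D: 2×0 + 1×3 + 3×4 + 6×0 + 11×2 = 37
E: 2×1 + 1×4 + 3×2 + 6×2 + 11×0 = 24

A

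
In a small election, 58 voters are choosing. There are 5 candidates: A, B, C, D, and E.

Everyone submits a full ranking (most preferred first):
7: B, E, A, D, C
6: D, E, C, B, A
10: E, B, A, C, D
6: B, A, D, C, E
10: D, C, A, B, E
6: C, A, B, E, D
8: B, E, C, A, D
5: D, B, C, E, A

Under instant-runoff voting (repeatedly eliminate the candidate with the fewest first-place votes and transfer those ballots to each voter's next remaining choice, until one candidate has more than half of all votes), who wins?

Round 1: A 0, B 21, C 6, D 21, E 10. A eliminated.
Round 2: B 21, C 6, D 21, E 10. C eliminated.
Round 3: B 27, D 21, E 10. E eliminated.
Round 4: B 37, D 21. B has a majority (≥30).

B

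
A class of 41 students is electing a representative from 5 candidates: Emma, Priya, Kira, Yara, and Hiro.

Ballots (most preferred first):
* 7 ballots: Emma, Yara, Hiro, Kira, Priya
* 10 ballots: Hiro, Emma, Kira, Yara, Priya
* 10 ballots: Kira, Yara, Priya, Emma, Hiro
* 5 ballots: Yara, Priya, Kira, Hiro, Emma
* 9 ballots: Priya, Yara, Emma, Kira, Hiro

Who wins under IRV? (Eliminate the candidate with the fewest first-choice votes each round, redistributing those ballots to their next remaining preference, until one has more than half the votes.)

Round 1: Emma 7, Priya 9, Kira 10, Yara 5, Hiro 10. Yara eliminated.
Round 2: Emma 7, Priya 14, Kira 10, Hiro 10. Emma eliminated.
Round 3: Priya 14, Kira 10, Hiro 17. Kira eliminated.
Round 4: Priya 24, Hiro 17. Priya has a majority (≥21).

Priya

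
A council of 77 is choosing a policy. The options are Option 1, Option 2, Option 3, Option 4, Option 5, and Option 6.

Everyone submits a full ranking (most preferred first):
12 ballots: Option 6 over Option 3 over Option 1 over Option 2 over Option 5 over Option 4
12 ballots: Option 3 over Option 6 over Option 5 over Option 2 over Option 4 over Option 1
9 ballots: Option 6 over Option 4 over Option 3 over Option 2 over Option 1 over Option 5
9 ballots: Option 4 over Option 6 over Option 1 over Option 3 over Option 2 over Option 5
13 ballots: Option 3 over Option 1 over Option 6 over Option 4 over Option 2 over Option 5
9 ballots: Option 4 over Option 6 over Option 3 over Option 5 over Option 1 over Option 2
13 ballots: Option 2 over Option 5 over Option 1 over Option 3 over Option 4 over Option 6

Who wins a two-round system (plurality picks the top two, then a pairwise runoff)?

Option 6

Round 1 first-place votes: Option 1 0, Option 2 13, Option 3 25, Option 4 18, Option 5 0, Option 6 21. Option 3 and Option 6 advance.
Runoff: Option 3 is ranked above Option 6 on 38 ballots, Option 6 above Option 3 on 39.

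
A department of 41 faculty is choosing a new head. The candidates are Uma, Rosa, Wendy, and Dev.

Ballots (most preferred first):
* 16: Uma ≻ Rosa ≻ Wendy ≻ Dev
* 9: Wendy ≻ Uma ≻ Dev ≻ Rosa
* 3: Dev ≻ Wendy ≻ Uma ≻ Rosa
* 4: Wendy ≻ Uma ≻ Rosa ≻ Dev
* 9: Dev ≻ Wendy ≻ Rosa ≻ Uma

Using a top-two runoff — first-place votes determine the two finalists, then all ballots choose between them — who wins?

Wendy

Round 1 first-place votes: Uma 16, Rosa 0, Wendy 13, Dev 12. Uma and Wendy advance.
Runoff: Uma is ranked above Wendy on 16 ballots, Wendy above Uma on 25.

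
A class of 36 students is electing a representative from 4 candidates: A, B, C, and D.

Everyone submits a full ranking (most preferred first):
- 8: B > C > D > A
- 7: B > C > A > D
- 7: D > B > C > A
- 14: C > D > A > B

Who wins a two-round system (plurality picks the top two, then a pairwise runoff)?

B

Round 1 first-place votes: A 0, B 15, C 14, D 7. B and C advance.
Runoff: B is ranked above C on 22 ballots, C above B on 14.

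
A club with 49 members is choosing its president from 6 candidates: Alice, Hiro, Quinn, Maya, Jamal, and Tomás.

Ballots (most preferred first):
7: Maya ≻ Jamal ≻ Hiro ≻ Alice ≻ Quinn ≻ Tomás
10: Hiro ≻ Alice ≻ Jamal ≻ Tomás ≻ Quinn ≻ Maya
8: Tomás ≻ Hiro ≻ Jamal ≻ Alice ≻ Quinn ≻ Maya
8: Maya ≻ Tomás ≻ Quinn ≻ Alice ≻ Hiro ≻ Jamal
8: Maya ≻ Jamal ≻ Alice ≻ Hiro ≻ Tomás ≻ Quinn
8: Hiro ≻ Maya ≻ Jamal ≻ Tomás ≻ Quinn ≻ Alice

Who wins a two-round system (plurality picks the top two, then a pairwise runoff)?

Round 1 first-place votes: Alice 0, Hiro 18, Quinn 0, Maya 23, Jamal 0, Tomás 8. Maya and Hiro advance.
Runoff: Maya is ranked above Hiro on 23 ballots, Hiro above Maya on 26.

Hiro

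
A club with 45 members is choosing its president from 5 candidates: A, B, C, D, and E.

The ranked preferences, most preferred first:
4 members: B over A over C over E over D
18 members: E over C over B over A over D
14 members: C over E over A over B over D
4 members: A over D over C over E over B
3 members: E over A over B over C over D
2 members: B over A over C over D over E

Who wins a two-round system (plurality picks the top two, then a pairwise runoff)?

C

Round 1 first-place votes: A 4, B 6, C 14, D 0, E 21. E and C advance.
Runoff: E is ranked above C on 21 ballots, C above E on 24.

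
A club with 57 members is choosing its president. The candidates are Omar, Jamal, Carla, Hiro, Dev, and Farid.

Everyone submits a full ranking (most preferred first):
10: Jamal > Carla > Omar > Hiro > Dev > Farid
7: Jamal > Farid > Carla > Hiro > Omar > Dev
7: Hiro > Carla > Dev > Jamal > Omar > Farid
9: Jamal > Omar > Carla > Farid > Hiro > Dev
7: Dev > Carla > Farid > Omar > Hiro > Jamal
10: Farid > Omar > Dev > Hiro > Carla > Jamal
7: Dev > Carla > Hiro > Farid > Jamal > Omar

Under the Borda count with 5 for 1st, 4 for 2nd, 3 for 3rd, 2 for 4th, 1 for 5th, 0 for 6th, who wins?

Omar: 10×3 + 7×1 + 7×1 + 9×4 + 7×2 + 10×4 + 7×0 = 134
Jamal: 10×5 + 7×5 + 7×2 + 9×5 + 7×0 + 10×0 + 7×1 = 151
Carla: 10×4 + 7×3 + 7×4 + 9×3 + 7×4 + 10×1 + 7×4 = 182
Hiro: 10×2 + 7×2 + 7×5 + 9×1 + 7×1 + 10×2 + 7×3 = 126
Dev: 10×1 + 7×0 + 7×3 + 9×0 + 7×5 + 10×3 + 7×5 = 131
Farid: 10×0 + 7×4 + 7×0 + 9×2 + 7×3 + 10×5 + 7×2 = 131

Carla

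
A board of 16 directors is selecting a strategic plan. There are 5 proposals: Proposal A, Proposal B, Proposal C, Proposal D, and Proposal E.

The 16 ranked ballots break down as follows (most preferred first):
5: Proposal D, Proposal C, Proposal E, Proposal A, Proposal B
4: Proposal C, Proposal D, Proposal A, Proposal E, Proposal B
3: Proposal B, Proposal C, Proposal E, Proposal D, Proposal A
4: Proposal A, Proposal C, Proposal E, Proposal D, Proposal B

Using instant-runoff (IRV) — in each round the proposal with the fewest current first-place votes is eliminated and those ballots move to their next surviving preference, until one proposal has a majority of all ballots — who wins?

Round 1: Proposal A 4, Proposal B 3, Proposal C 4, Proposal D 5, Proposal E 0. Proposal E eliminated.
Round 2: Proposal A 4, Proposal B 3, Proposal C 4, Proposal D 5. Proposal B eliminated.
Round 3: Proposal A 4, Proposal C 7, Proposal D 5. Proposal A eliminated.
Round 4: Proposal C 11, Proposal D 5. Proposal C has a majority (≥9).

Proposal C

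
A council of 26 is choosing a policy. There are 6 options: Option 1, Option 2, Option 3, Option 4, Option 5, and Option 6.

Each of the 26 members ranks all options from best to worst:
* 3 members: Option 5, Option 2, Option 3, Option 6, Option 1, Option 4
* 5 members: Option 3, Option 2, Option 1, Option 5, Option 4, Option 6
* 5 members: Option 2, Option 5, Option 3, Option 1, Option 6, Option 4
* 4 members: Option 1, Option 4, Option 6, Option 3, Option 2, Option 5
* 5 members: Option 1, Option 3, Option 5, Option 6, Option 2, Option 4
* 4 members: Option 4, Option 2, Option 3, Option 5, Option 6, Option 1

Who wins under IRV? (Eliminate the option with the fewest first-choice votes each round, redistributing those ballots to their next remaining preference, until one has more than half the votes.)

Round 1: Option 1 9, Option 2 5, Option 3 5, Option 4 4, Option 5 3, Option 6 0. Option 6 eliminated.
Round 2: Option 1 9, Option 2 5, Option 3 5, Option 4 4, Option 5 3. Option 5 eliminated.
Round 3: Option 1 9, Option 2 8, Option 3 5, Option 4 4. Option 4 eliminated.
Round 4: Option 1 9, Option 2 12, Option 3 5. Option 3 eliminated.
Round 5: Option 1 9, Option 2 17. Option 2 has a majority (≥14).

Option 2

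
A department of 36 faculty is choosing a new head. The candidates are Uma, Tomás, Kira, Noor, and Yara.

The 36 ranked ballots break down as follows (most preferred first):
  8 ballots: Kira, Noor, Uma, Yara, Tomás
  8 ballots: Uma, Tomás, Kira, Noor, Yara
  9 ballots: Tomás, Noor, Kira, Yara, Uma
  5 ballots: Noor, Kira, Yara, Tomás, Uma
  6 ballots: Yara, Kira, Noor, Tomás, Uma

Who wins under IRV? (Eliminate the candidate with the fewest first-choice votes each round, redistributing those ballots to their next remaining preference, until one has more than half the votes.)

Round 1: Uma 8, Tomás 9, Kira 8, Noor 5, Yara 6. Noor eliminated.
Round 2: Uma 8, Tomás 9, Kira 13, Yara 6. Yara eliminated.
Round 3: Uma 8, Tomás 9, Kira 19. Kira has a majority (≥19).

Kira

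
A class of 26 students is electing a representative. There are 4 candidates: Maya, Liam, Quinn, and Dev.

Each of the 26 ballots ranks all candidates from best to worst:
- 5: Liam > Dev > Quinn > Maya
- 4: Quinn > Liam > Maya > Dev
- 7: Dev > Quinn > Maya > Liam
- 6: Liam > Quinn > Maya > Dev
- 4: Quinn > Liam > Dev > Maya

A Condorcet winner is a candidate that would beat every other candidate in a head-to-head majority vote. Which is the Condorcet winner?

Quinn vs Maya: 26–0
Quinn vs Liam: 15–11
Quinn vs Dev: 14–12
Quinn beats every other candidate.

Quinn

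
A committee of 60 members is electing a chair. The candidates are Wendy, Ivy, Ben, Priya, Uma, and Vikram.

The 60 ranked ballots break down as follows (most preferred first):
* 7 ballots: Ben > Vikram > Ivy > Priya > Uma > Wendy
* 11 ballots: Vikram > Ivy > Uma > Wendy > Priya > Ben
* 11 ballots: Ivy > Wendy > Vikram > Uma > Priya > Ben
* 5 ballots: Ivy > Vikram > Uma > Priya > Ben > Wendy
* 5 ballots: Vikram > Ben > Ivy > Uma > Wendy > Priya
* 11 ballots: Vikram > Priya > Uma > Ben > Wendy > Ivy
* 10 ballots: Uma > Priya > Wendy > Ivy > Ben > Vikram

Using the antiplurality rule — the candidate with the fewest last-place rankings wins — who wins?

Uma

Last-place votes: Wendy 12, Ivy 11, Ben 22, Priya 5, Uma 0, Vikram 10.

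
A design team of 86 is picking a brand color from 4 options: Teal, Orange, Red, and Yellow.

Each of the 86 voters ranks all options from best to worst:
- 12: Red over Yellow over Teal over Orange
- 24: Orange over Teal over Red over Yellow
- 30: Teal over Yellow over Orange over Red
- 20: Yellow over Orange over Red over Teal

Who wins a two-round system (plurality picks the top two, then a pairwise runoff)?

Orange

Round 1 first-place votes: Teal 30, Orange 24, Red 12, Yellow 20. Teal and Orange advance.
Runoff: Teal is ranked above Orange on 42 ballots, Orange above Teal on 44.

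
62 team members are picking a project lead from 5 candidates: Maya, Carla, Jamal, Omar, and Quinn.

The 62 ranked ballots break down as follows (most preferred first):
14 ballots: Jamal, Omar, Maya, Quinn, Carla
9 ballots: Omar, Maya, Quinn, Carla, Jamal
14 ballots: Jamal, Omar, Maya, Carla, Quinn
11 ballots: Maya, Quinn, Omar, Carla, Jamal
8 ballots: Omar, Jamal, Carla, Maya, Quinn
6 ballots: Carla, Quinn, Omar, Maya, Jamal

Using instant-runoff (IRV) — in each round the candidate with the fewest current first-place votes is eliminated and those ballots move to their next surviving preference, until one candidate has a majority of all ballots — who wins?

Round 1: Maya 11, Carla 6, Jamal 28, Omar 17, Quinn 0. Quinn eliminated.
Round 2: Maya 11, Carla 6, Jamal 28, Omar 17. Carla eliminated.
Round 3: Maya 11, Jamal 28, Omar 23. Maya eliminated.
Round 4: Jamal 28, Omar 34. Omar has a majority (≥32).

Omar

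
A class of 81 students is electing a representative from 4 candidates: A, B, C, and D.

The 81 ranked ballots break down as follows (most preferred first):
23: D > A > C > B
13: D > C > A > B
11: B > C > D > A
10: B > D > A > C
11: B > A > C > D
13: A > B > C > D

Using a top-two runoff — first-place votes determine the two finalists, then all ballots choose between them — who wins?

B

Round 1 first-place votes: A 13, B 32, C 0, D 36. D and B advance.
Runoff: D is ranked above B on 36 ballots, B above D on 45.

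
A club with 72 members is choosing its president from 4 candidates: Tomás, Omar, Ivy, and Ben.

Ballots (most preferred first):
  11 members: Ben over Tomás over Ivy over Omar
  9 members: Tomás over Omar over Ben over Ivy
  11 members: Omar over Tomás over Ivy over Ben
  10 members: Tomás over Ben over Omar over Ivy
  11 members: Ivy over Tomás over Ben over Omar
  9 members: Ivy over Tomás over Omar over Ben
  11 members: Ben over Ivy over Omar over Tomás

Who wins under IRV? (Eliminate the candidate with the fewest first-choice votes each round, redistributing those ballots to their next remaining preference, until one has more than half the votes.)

Tomás

Round 1: Tomás 19, Omar 11, Ivy 20, Ben 22. Omar eliminated.
Round 2: Tomás 30, Ivy 20, Ben 22. Ivy eliminated.
Round 3: Tomás 50, Ben 22. Tomás has a majority (≥37).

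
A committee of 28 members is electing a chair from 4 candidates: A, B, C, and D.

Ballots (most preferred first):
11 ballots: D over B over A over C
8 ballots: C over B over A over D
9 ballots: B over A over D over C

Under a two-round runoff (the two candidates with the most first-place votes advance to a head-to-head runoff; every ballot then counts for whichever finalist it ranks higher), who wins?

B

Round 1 first-place votes: A 0, B 9, C 8, D 11. D and B advance.
Runoff: D is ranked above B on 11 ballots, B above D on 17.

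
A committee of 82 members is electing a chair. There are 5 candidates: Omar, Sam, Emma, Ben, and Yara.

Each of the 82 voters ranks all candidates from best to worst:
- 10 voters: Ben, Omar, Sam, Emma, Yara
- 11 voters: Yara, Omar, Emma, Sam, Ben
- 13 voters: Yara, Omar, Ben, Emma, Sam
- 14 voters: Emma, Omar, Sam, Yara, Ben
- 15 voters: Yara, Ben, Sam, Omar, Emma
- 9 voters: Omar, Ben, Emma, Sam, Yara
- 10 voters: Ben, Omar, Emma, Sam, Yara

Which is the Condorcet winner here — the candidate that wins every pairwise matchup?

Omar

Omar vs Sam: 67–15
Omar vs Emma: 68–14
Omar vs Ben: 47–35
Omar vs Yara: 43–39
Omar beats every other candidate.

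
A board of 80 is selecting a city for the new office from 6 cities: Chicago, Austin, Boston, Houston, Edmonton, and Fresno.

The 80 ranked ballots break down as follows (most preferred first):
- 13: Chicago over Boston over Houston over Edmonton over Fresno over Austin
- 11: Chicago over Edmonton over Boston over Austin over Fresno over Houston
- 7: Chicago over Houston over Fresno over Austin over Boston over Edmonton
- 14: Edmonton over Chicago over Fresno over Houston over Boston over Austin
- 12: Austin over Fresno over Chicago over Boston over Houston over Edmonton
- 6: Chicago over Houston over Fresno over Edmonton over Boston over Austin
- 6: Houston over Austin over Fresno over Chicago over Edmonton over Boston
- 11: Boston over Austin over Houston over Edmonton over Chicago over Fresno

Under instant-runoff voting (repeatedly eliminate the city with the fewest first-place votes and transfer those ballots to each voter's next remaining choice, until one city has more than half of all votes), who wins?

Chicago

Round 1: Chicago 37, Austin 12, Boston 11, Houston 6, Edmonton 14, Fresno 0. Fresno eliminated.
Round 2: Chicago 37, Austin 12, Boston 11, Houston 6, Edmonton 14. Houston eliminated.
Round 3: Chicago 37, Austin 18, Boston 11, Edmonton 14. Boston eliminated.
Round 4: Chicago 37, Austin 29, Edmonton 14. Edmonton eliminated.
Round 5: Chicago 51, Austin 29. Chicago has a majority (≥41).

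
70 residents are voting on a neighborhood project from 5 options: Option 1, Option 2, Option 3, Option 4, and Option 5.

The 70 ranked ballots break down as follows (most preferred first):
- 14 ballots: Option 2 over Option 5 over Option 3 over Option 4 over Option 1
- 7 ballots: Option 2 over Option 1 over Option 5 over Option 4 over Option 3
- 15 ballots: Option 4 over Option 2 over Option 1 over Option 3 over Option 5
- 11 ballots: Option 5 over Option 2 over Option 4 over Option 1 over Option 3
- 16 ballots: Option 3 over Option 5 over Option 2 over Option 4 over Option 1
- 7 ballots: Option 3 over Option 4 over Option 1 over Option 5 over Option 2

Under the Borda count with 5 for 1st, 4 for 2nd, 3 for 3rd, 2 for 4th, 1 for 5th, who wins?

Option 2

Option 1: 14×1 + 7×4 + 15×3 + 11×2 + 16×1 + 7×3 = 146
Option 2: 14×5 + 7×5 + 15×4 + 11×4 + 16×3 + 7×1 = 264
Option 3: 14×3 + 7×1 + 15×2 + 11×1 + 16×5 + 7×5 = 205
Option 4: 14×2 + 7×2 + 15×5 + 11×3 + 16×2 + 7×4 = 210
Option 5: 14×4 + 7×3 + 15×1 + 11×5 + 16×4 + 7×2 = 225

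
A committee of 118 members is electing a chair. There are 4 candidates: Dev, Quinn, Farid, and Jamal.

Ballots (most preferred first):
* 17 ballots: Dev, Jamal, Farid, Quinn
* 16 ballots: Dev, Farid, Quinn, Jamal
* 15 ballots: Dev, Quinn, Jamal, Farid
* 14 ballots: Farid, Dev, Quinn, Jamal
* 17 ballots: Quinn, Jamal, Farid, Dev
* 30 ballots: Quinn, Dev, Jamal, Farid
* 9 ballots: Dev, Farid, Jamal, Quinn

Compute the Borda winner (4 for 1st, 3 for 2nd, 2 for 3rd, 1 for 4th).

Dev

Dev: 17×4 + 16×4 + 15×4 + 14×3 + 17×1 + 30×3 + 9×4 = 377
Quinn: 17×1 + 16×2 + 15×3 + 14×2 + 17×4 + 30×4 + 9×1 = 319
Farid: 17×2 + 16×3 + 15×1 + 14×4 + 17×2 + 30×1 + 9×3 = 244
Jamal: 17×3 + 16×1 + 15×2 + 14×1 + 17×3 + 30×2 + 9×2 = 240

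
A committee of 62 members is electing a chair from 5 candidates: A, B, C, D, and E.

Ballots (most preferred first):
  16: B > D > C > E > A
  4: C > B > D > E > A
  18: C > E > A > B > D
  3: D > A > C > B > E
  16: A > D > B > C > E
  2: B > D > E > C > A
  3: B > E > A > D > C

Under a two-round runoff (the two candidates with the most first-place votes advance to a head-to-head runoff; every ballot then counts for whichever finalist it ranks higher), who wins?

Round 1 first-place votes: A 16, B 21, C 22, D 3, E 0. C and B advance.
Runoff: C is ranked above B on 25 ballots, B above C on 37.

B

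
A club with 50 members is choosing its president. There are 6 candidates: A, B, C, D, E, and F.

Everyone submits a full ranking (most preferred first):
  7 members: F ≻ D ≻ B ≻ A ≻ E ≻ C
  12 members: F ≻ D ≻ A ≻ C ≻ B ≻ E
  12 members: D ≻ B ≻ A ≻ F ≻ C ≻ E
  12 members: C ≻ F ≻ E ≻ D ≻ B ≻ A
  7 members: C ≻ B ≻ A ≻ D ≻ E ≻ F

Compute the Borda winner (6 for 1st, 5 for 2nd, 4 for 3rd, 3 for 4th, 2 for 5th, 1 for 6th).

A: 7×3 + 12×4 + 12×4 + 12×1 + 7×4 = 157
B: 7×4 + 12×2 + 12×5 + 12×2 + 7×5 = 171
C: 7×1 + 12×3 + 12×2 + 12×6 + 7×6 = 181
D: 7×5 + 12×5 + 12×6 + 12×3 + 7×3 = 224
E: 7×2 + 12×1 + 12×1 + 12×4 + 7×2 = 100
F: 7×6 + 12×6 + 12×3 + 12×5 + 7×1 = 217

D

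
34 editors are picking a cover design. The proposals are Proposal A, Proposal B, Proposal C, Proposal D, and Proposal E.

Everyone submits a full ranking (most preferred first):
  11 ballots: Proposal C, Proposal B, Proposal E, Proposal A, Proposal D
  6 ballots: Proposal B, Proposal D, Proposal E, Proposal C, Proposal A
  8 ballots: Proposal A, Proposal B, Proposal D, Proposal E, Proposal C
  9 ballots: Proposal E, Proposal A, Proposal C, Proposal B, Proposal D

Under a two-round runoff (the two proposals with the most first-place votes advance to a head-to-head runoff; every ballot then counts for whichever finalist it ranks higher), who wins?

Round 1 first-place votes: Proposal A 8, Proposal B 6, Proposal C 11, Proposal D 0, Proposal E 9. Proposal C and Proposal E advance.
Runoff: Proposal C is ranked above Proposal E on 11 ballots, Proposal E above Proposal C on 23.

Proposal E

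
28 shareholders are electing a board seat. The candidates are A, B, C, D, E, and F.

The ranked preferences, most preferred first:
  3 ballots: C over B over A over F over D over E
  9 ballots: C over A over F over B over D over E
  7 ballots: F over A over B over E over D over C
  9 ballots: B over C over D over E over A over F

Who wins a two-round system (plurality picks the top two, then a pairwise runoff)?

Round 1 first-place votes: A 0, B 9, C 12, D 0, E 0, F 7. C and B advance.
Runoff: C is ranked above B on 12 ballots, B above C on 16.

B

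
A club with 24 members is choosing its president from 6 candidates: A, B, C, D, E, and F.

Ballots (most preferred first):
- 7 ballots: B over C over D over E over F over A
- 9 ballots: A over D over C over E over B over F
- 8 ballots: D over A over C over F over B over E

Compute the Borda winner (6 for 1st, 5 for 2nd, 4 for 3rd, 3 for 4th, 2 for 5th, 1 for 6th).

A: 7×1 + 9×6 + 8×5 = 101
B: 7×6 + 9×2 + 8×2 = 76
C: 7×5 + 9×4 + 8×4 = 103
D: 7×4 + 9×5 + 8×6 = 121
E: 7×3 + 9×3 + 8×1 = 56
F: 7×2 + 9×1 + 8×3 = 47

D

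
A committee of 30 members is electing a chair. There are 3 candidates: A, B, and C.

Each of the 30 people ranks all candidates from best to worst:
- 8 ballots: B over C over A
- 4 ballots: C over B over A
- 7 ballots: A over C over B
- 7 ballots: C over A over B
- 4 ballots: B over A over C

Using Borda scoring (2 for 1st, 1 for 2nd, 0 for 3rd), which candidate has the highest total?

A: 8×0 + 4×0 + 7×2 + 7×1 + 4×1 = 25
B: 8×2 + 4×1 + 7×0 + 7×0 + 4×2 = 28
C: 8×1 + 4×2 + 7×1 + 7×2 + 4×0 = 37

C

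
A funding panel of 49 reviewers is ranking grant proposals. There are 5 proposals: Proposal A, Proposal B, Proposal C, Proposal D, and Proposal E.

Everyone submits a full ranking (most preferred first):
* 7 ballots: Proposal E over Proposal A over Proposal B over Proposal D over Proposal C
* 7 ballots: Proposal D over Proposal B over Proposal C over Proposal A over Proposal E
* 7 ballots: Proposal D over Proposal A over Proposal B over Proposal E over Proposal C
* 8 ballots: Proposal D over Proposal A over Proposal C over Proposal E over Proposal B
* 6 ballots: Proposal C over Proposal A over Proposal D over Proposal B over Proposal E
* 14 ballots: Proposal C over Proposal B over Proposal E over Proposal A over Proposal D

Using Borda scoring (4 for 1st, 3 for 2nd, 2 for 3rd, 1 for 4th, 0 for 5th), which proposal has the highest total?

Proposal A: 7×3 + 7×1 + 7×3 + 8×3 + 6×3 + 14×1 = 105
Proposal B: 7×2 + 7×3 + 7×2 + 8×0 + 6×1 + 14×3 = 97
Proposal C: 7×0 + 7×2 + 7×0 + 8×2 + 6×4 + 14×4 = 110
Proposal D: 7×1 + 7×4 + 7×4 + 8×4 + 6×2 + 14×0 = 107
Proposal E: 7×4 + 7×0 + 7×1 + 8×1 + 6×0 + 14×2 = 71

Proposal C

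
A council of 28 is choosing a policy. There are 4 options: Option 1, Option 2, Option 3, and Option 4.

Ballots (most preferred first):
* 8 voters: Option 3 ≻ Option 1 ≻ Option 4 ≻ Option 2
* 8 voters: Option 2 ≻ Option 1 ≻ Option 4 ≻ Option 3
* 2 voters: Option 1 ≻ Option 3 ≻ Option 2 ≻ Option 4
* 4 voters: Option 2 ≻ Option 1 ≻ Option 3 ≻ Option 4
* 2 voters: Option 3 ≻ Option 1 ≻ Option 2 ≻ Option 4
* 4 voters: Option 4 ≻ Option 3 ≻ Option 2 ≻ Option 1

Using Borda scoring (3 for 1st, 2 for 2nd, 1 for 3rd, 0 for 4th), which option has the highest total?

Option 1

Option 1: 8×2 + 8×2 + 2×3 + 4×2 + 2×2 + 4×0 = 50
Option 2: 8×0 + 8×3 + 2×1 + 4×3 + 2×1 + 4×1 = 44
Option 3: 8×3 + 8×0 + 2×2 + 4×1 + 2×3 + 4×2 = 46
Option 4: 8×1 + 8×1 + 2×0 + 4×0 + 2×0 + 4×3 = 28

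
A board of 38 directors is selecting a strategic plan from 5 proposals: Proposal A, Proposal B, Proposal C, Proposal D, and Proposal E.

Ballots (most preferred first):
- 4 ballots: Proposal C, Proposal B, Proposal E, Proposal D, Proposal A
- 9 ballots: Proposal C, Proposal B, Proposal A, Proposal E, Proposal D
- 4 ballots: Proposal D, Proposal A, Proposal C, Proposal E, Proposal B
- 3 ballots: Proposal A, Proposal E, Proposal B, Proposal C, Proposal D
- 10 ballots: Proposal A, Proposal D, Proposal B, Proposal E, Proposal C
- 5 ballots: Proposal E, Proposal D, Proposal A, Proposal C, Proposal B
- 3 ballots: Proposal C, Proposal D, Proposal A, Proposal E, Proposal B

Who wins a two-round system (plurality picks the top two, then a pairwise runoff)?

Round 1 first-place votes: Proposal A 13, Proposal B 0, Proposal C 16, Proposal D 4, Proposal E 5. Proposal C and Proposal A advance.
Runoff: Proposal C is ranked above Proposal A on 16 ballots, Proposal A above Proposal C on 22.

Proposal A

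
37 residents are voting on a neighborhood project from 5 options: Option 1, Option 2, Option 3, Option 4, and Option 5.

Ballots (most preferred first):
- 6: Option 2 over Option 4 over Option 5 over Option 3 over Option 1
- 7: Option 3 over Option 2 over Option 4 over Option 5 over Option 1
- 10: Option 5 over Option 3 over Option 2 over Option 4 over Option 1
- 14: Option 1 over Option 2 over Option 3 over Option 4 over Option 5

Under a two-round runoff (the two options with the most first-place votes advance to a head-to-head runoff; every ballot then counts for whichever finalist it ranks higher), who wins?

Round 1 first-place votes: Option 1 14, Option 2 6, Option 3 7, Option 4 0, Option 5 10. Option 1 and Option 5 advance.
Runoff: Option 1 is ranked above Option 5 on 14 ballots, Option 5 above Option 1 on 23.

Option 5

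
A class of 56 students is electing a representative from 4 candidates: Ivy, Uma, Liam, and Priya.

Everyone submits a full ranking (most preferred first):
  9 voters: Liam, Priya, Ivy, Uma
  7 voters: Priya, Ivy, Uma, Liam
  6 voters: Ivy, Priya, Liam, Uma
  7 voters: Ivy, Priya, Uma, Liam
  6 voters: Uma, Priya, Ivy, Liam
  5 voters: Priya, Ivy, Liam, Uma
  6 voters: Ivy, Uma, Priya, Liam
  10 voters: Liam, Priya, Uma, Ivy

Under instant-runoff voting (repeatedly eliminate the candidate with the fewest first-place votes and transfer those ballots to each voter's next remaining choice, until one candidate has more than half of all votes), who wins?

Ivy

Round 1: Ivy 19, Uma 6, Liam 19, Priya 12. Uma eliminated.
Round 2: Ivy 19, Liam 19, Priya 18. Priya eliminated.
Round 3: Ivy 37, Liam 19. Ivy has a majority (≥29).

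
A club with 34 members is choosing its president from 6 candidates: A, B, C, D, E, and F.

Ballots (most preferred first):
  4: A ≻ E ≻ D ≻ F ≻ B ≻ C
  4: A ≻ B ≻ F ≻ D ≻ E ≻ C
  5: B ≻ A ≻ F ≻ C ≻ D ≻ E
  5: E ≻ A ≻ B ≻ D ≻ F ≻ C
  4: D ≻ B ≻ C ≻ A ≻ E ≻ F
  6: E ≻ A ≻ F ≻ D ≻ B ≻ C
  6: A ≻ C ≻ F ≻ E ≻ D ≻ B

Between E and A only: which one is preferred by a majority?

E is ranked above A on 11 ballots; A above E on 23.

A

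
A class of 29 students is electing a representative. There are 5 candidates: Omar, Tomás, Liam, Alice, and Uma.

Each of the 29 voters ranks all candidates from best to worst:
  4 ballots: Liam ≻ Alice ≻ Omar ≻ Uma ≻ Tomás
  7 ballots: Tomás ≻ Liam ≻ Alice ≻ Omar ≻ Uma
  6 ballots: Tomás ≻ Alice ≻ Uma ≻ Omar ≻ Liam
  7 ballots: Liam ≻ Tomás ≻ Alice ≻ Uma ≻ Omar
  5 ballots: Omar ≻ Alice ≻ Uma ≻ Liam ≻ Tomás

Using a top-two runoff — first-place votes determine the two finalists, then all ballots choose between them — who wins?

Round 1 first-place votes: Omar 5, Tomás 13, Liam 11, Alice 0, Uma 0. Tomás and Liam advance.
Runoff: Tomás is ranked above Liam on 13 ballots, Liam above Tomás on 16.

Liam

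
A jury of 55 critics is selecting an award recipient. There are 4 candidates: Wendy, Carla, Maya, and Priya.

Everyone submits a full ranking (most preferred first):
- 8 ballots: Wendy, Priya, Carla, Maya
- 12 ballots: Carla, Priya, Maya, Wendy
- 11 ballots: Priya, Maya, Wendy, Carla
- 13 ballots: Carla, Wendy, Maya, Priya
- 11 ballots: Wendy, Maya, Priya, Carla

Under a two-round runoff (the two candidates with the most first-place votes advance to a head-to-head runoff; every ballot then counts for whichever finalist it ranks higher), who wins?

Round 1 first-place votes: Wendy 19, Carla 25, Maya 0, Priya 11. Carla and Wendy advance.
Runoff: Carla is ranked above Wendy on 25 ballots, Wendy above Carla on 30.

Wendy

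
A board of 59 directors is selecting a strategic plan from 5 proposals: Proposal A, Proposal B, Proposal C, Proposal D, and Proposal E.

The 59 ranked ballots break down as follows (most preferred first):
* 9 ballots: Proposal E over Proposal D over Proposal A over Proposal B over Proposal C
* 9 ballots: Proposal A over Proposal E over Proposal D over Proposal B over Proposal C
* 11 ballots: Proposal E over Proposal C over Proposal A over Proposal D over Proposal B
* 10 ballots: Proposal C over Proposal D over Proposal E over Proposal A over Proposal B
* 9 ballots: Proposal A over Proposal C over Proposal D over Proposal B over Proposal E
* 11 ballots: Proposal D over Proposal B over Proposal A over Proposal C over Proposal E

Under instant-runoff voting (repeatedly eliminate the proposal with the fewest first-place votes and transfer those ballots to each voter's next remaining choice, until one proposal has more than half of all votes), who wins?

Round 1: Proposal A 18, Proposal B 0, Proposal C 10, Proposal D 11, Proposal E 20. Proposal B eliminated.
Round 2: Proposal A 18, Proposal C 10, Proposal D 11, Proposal E 20. Proposal C eliminated.
Round 3: Proposal A 18, Proposal D 21, Proposal E 20. Proposal A eliminated.
Round 4: Proposal D 30, Proposal E 29. Proposal D has a majority (≥30).

Proposal D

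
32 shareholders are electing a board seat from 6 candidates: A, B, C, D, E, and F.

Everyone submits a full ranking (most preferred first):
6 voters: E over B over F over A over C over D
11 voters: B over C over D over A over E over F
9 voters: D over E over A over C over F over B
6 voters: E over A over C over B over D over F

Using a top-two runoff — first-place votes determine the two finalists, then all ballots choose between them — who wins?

E

Round 1 first-place votes: A 0, B 11, C 0, D 9, E 12, F 0. E and B advance.
Runoff: E is ranked above B on 21 ballots, B above E on 11.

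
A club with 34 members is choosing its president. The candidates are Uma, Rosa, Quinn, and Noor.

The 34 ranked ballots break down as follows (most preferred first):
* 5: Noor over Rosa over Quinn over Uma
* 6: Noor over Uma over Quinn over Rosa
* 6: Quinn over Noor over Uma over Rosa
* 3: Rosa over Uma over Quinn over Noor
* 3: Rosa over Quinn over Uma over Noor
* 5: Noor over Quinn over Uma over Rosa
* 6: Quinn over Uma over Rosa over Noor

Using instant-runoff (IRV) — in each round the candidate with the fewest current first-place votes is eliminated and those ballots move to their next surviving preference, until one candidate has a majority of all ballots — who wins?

Quinn

Round 1: Uma 0, Rosa 6, Quinn 12, Noor 16. Uma eliminated.
Round 2: Rosa 6, Quinn 12, Noor 16. Rosa eliminated.
Round 3: Quinn 18, Noor 16. Quinn has a majority (≥18).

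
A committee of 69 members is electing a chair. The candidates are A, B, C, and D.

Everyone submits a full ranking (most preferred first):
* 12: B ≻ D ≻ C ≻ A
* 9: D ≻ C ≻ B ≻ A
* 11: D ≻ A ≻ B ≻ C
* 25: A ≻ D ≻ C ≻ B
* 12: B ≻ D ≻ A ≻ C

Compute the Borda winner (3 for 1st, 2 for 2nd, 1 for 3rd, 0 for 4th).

A: 12×0 + 9×0 + 11×2 + 25×3 + 12×1 = 109
B: 12×3 + 9×1 + 11×1 + 25×0 + 12×3 = 92
C: 12×1 + 9×2 + 11×0 + 25×1 + 12×0 = 55
D: 12×2 + 9×3 + 11×3 + 25×2 + 12×2 = 158

D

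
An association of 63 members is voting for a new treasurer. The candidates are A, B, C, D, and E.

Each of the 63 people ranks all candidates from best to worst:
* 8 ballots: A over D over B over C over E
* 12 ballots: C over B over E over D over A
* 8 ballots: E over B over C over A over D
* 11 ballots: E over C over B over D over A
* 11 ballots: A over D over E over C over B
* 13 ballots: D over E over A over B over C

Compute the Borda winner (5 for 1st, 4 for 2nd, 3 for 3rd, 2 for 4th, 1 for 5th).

E

A: 8×5 + 12×1 + 8×2 + 11×1 + 11×5 + 13×3 = 173
B: 8×3 + 12×4 + 8×4 + 11×3 + 11×1 + 13×2 = 174
C: 8×2 + 12×5 + 8×3 + 11×4 + 11×2 + 13×1 = 179
D: 8×4 + 12×2 + 8×1 + 11×2 + 11×4 + 13×5 = 195
E: 8×1 + 12×3 + 8×5 + 11×5 + 11×3 + 13×4 = 224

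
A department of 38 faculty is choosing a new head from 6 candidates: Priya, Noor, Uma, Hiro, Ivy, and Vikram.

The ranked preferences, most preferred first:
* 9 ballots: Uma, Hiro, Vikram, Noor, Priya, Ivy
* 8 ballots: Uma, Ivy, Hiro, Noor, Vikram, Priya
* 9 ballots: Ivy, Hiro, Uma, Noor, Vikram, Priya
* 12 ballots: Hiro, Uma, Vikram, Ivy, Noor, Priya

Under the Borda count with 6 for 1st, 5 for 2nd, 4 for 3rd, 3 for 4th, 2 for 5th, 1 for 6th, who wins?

Uma

Priya: 9×2 + 8×1 + 9×1 + 12×1 = 47
Noor: 9×3 + 8×3 + 9×3 + 12×2 = 102
Uma: 9×6 + 8×6 + 9×4 + 12×5 = 198
Hiro: 9×5 + 8×4 + 9×5 + 12×6 = 194
Ivy: 9×1 + 8×5 + 9×6 + 12×3 = 139
Vikram: 9×4 + 8×2 + 9×2 + 12×4 = 118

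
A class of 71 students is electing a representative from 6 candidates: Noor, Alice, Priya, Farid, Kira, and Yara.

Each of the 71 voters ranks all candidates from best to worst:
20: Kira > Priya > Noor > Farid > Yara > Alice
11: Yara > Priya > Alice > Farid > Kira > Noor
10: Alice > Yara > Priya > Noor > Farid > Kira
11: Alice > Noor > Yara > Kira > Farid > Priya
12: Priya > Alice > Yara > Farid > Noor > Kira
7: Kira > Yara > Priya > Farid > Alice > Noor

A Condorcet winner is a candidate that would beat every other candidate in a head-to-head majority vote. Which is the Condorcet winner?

Yara vs Noor: 40–31
Yara vs Alice: 38–33
Yara vs Priya: 39–32
Yara vs Farid: 51–20
Yara vs Kira: 44–27
Yara beats every other candidate.

Yara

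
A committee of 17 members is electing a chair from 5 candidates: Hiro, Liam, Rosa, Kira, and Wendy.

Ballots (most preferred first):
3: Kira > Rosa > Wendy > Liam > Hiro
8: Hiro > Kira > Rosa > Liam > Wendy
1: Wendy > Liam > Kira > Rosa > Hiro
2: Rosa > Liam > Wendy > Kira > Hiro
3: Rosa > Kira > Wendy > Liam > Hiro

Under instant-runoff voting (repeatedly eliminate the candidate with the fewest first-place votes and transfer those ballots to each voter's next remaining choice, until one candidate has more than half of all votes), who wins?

Round 1: Hiro 8, Liam 0, Rosa 5, Kira 3, Wendy 1. Liam eliminated.
Round 2: Hiro 8, Rosa 5, Kira 3, Wendy 1. Wendy eliminated.
Round 3: Hiro 8, Rosa 5, Kira 4. Kira eliminated.
Round 4: Hiro 8, Rosa 9. Rosa has a majority (≥9).

Rosa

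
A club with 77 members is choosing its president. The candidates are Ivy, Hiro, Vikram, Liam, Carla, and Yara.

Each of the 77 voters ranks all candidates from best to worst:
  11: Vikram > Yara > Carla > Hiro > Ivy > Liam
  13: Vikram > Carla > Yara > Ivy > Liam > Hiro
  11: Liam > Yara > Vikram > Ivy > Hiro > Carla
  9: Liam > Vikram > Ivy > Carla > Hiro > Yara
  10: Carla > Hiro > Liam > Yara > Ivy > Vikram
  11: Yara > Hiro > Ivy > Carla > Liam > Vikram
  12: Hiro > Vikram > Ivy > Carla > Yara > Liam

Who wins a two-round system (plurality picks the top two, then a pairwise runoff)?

Liam

Round 1 first-place votes: Ivy 0, Hiro 12, Vikram 24, Liam 20, Carla 10, Yara 11. Vikram and Liam advance.
Runoff: Vikram is ranked above Liam on 36 ballots, Liam above Vikram on 41.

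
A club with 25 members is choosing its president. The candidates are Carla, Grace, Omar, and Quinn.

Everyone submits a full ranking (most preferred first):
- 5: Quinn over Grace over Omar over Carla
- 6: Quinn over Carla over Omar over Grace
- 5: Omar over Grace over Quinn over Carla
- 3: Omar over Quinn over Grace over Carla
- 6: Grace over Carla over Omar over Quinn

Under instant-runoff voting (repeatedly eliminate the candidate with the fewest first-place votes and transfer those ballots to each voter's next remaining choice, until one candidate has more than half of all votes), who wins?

Round 1: Carla 0, Grace 6, Omar 8, Quinn 11. Carla eliminated.
Round 2: Grace 6, Omar 8, Quinn 11. Grace eliminated.
Round 3: Omar 14, Quinn 11. Omar has a majority (≥13).

Omar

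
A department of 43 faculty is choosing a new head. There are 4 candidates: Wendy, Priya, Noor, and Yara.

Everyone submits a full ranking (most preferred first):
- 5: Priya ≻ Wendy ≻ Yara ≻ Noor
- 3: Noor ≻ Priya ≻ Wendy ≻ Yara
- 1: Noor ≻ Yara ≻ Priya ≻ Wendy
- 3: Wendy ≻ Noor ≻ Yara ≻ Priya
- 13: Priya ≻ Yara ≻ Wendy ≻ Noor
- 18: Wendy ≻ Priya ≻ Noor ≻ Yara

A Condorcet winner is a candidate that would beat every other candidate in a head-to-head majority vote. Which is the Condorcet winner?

Priya

Priya vs Wendy: 22–21
Priya vs Noor: 36–7
Priya vs Yara: 39–4
Priya beats every other candidate.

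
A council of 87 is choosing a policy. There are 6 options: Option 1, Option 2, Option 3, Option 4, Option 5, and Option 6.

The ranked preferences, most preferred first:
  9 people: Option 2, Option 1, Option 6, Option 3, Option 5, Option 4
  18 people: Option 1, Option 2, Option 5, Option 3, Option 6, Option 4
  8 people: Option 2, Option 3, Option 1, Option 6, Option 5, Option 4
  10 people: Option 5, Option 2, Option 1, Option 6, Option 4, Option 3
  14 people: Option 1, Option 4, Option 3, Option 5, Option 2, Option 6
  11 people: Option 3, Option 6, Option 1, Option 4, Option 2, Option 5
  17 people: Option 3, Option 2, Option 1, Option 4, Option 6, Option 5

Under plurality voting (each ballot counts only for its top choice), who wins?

Option 1

First-place votes: Option 1 32, Option 2 17, Option 3 28, Option 4 0, Option 5 10, Option 6 0.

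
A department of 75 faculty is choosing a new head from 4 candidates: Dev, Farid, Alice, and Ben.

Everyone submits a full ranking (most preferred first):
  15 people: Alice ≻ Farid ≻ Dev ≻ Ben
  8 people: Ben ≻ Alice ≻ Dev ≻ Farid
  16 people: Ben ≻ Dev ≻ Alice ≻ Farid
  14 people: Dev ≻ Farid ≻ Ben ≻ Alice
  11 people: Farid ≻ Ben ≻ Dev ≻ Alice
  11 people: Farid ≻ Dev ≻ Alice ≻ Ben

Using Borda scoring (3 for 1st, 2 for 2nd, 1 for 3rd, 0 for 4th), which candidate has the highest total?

Dev

Dev: 15×1 + 8×1 + 16×2 + 14×3 + 11×1 + 11×2 = 130
Farid: 15×2 + 8×0 + 16×0 + 14×2 + 11×3 + 11×3 = 124
Alice: 15×3 + 8×2 + 16×1 + 14×0 + 11×0 + 11×1 = 88
Ben: 15×0 + 8×3 + 16×3 + 14×1 + 11×2 + 11×0 = 108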